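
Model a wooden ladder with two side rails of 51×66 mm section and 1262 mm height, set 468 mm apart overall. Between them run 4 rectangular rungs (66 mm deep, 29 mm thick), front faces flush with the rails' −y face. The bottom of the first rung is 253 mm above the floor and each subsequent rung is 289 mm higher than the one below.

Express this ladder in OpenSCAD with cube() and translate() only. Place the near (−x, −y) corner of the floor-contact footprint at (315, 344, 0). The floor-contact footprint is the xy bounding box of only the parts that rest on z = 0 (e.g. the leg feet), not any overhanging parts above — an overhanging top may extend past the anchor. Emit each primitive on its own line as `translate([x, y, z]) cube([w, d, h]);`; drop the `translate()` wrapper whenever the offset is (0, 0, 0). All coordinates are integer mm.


translate([315, 344, 0]) cube([51, 66, 1262]);
translate([732, 344, 0]) cube([51, 66, 1262]);
translate([366, 344, 253]) cube([366, 66, 29]);
translate([366, 344, 542]) cube([366, 66, 29]);
translate([366, 344, 831]) cube([366, 66, 29]);
translate([366, 344, 1120]) cube([366, 66, 29]);


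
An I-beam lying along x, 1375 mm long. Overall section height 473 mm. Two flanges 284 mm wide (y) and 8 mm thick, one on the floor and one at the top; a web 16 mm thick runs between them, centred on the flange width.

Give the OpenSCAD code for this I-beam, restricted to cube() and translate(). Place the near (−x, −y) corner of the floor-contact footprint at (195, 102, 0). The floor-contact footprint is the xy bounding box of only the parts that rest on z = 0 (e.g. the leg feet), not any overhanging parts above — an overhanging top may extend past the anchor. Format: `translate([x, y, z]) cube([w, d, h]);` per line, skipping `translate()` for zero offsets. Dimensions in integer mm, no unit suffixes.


translate([195, 102, 0]) cube([1375, 284, 8]);
translate([195, 236, 8]) cube([1375, 16, 457]);
translate([195, 102, 465]) cube([1375, 284, 8]);


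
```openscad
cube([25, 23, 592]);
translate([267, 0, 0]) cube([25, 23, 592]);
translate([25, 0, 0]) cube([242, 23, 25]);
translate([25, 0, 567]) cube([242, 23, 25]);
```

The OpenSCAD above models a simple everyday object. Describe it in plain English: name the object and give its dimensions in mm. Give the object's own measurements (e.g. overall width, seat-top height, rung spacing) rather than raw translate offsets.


A rectangular picture frame lying in the x–z plane (depth along y). The opening is 242 mm wide (x) by 542 mm tall (z), surrounded by a border 25 mm wide on all four sides. The frame is 23 mm deep and is made of two full-height vertical stiles with two horizontal rails fitted between them.


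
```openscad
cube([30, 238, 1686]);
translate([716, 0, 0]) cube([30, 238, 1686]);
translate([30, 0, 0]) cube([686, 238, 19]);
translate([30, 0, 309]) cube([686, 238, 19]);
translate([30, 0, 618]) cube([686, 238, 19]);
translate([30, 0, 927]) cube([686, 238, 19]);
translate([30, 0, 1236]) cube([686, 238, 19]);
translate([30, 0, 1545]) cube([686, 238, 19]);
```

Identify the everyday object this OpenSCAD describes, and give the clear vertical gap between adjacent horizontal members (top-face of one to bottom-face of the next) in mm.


A bookshelf. The clear shelf gap is 290 mm.

Two tall side panels with 6 horizontal boards between them — a bookshelf. The first two shelf undersides are at z = 0 and z = 309; with shelf thickness 19, the clear gap is 309 − 0 − 19 = 290 mm.


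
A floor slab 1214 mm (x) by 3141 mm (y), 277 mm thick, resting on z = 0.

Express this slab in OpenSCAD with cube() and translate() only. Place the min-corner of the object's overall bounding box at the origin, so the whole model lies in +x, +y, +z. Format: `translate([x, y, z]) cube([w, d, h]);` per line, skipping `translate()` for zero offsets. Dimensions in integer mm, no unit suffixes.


cube([1214, 3141, 277]);


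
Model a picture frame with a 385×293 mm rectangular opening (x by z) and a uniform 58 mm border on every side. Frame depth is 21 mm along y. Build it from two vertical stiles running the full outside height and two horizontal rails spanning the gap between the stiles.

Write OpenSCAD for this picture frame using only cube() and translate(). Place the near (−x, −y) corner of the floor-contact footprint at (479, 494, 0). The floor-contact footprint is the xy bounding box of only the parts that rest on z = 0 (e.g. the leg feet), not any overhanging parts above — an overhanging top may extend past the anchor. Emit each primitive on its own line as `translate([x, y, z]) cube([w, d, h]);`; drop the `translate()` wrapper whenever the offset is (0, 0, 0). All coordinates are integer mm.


translate([479, 494, 0]) cube([58, 21, 409]);
translate([922, 494, 0]) cube([58, 21, 409]);
translate([537, 494, 0]) cube([385, 21, 58]);
translate([537, 494, 351]) cube([385, 21, 58]);


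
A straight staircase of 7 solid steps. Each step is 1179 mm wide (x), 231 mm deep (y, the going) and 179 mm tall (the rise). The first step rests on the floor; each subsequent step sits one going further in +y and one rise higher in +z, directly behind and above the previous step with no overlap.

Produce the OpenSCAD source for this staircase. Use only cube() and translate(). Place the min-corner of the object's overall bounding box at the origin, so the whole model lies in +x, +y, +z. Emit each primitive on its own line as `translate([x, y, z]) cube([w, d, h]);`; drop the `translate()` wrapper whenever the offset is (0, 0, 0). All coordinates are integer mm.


cube([1179, 231, 179]);
translate([0, 231, 179]) cube([1179, 231, 179]);
translate([0, 462, 358]) cube([1179, 231, 179]);
translate([0, 693, 537]) cube([1179, 231, 179]);
translate([0, 924, 716]) cube([1179, 231, 179]);
translate([0, 1155, 895]) cube([1179, 231, 179]);
translate([0, 1386, 1074]) cube([1179, 231, 179]);


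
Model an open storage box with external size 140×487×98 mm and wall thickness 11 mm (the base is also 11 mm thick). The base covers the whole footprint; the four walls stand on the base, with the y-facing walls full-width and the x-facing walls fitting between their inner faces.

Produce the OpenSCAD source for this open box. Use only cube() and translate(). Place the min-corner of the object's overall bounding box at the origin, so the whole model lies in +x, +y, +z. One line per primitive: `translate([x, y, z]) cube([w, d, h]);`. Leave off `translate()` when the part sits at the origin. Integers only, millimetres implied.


cube([140, 487, 11]);
translate([0, 0, 11]) cube([140, 11, 87]);
translate([0, 476, 11]) cube([140, 11, 87]);
translate([0, 11, 11]) cube([11, 465, 87]);
translate([129, 11, 11]) cube([11, 465, 87]);


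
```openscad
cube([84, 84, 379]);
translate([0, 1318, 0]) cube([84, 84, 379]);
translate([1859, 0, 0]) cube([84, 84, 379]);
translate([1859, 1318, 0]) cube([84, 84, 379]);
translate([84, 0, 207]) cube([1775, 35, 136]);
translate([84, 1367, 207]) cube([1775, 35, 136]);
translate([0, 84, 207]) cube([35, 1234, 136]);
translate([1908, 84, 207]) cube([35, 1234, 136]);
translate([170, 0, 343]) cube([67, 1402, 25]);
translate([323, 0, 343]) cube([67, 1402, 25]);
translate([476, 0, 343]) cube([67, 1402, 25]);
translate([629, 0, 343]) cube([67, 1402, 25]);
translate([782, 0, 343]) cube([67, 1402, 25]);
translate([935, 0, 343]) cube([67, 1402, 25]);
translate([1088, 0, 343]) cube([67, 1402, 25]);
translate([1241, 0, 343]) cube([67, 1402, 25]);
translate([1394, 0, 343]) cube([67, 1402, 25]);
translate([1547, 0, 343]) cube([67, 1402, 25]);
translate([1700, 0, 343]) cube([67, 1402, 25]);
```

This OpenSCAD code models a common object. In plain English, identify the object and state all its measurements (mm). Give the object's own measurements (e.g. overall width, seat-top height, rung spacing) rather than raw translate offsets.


A bed frame 1943 mm long (x) by 1402 mm wide (y). Four 84×84 mm corner posts, 379 mm tall, at the corners of the footprint. Four rails of 35 mm thickness and 136 mm height run between adjacent posts with their undersides at z = 207 mm, their outer faces flush with the outside of the frame (the two x-running rails run between the posts' inner faces; the two y-running rails run between the posts' inner faces). 11 slats, each 67 mm wide (x) and 25 mm thick, lie across the top of the two x-running rails, running the full 1402 mm width of the frame in y; along x they sit between the end posts with a 86 mm gap after the −x posts and between neighbouring slats, leaving 92 mm before the +x posts.


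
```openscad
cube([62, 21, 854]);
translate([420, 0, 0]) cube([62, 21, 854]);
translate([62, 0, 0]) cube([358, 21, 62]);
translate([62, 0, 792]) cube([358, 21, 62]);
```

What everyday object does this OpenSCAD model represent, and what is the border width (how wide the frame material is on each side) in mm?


A picture frame. The border width is 62 mm.

Four thin pieces enclosing a rectangular opening — a picture frame. The two full-height stiles are 854 mm tall; the top rail sits at z = 792 and is 62 mm tall, so the border above the opening is 854 − 792 = 62 mm, matching the stile x-width.


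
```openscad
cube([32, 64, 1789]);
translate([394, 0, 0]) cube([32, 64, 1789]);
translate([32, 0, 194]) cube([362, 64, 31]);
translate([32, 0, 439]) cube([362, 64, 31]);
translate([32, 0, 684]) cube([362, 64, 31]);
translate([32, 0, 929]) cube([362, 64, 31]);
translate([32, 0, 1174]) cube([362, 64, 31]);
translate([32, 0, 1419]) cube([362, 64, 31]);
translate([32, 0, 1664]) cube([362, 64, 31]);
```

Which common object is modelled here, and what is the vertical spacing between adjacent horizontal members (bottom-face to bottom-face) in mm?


A ladder. The rung spacing is 245 mm.

Two tall 32×64 posts with 7 short bars between them — a ladder. Adjacent rungs sit at z = 194 and z = 439, so the spacing is 439 − 194 = 245 mm.


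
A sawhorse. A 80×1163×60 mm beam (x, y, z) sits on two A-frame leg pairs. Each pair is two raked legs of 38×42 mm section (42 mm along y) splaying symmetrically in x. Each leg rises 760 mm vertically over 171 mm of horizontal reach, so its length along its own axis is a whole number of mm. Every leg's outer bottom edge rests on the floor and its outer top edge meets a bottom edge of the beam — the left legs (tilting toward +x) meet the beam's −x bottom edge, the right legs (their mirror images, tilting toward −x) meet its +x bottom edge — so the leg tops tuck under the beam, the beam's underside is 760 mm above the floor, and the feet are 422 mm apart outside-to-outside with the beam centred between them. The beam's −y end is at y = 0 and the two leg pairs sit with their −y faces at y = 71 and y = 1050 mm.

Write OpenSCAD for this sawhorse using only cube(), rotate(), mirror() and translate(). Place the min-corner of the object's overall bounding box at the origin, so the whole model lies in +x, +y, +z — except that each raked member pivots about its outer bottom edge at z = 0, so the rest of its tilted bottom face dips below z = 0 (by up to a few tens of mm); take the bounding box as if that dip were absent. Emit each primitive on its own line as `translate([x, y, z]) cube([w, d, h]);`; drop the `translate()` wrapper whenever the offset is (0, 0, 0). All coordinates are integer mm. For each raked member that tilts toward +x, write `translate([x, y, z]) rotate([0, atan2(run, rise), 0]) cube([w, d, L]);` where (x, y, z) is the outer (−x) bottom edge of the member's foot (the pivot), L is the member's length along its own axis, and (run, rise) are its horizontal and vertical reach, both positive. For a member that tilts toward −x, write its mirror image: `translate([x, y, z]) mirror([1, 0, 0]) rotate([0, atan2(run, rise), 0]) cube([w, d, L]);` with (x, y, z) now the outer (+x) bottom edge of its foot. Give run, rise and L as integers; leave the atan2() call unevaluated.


// leg length = √(171² + 760²) = 779
// right-leg outer foot x = 2·171 + 80 = 422
// beam min-corner = (171, 0, 760)
translate([171, 0, 760]) cube([80, 1163, 60]);
translate([0, 71, 0]) rotate([0, atan2(171, 760), 0]) cube([38, 42, 779]);
translate([422, 71, 0]) mirror([1, 0, 0]) rotate([0, atan2(171, 760), 0]) cube([38, 42, 779]);
translate([0, 1050, 0]) rotate([0, atan2(171, 760), 0]) cube([38, 42, 779]);
translate([422, 1050, 0]) mirror([1, 0, 0]) rotate([0, atan2(171, 760), 0]) cube([38, 42, 779]);


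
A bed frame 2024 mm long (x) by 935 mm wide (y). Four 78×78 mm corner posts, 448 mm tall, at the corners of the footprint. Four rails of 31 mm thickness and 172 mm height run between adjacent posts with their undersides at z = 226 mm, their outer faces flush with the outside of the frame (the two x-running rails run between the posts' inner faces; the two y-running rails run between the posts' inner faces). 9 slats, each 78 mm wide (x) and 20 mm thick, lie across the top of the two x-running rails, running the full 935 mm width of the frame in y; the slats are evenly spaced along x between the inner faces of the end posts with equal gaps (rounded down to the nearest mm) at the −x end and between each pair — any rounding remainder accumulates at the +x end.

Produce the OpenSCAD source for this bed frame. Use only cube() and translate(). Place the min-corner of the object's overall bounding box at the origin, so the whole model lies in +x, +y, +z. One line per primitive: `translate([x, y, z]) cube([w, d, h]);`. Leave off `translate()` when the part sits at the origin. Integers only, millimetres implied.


// slat z = rail_z + rail_h = 226 + 172 = 398
// slat gap = ⌊(1868 − 9·78) / 10⌋ = 116
cube([78, 78, 448]);
translate([0, 857, 0]) cube([78, 78, 448]);
translate([1946, 0, 0]) cube([78, 78, 448]);
translate([1946, 857, 0]) cube([78, 78, 448]);
translate([78, 0, 226]) cube([1868, 31, 172]);
translate([78, 904, 226]) cube([1868, 31, 172]);
translate([0, 78, 226]) cube([31, 779, 172]);
translate([1993, 78, 226]) cube([31, 779, 172]);
translate([194, 0, 398]) cube([78, 935, 20]);
translate([388, 0, 398]) cube([78, 935, 20]);
translate([582, 0, 398]) cube([78, 935, 20]);
translate([776, 0, 398]) cube([78, 935, 20]);
translate([970, 0, 398]) cube([78, 935, 20]);
translate([1164, 0, 398]) cube([78, 935, 20]);
translate([1358, 0, 398]) cube([78, 935, 20]);
translate([1552, 0, 398]) cube([78, 935, 20]);
translate([1746, 0, 398]) cube([78, 935, 20]);


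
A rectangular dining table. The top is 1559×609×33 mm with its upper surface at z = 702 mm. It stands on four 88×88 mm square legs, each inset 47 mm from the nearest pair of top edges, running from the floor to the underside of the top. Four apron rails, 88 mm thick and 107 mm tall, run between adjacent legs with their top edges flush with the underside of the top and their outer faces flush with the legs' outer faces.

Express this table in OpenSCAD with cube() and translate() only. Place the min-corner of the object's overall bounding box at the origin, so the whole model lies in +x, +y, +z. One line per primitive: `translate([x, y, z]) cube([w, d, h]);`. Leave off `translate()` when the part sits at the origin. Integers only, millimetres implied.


translate([0, 0, 669]) cube([1559, 609, 33]);
translate([47, 47, 0]) cube([88, 88, 669]);
translate([1424, 47, 0]) cube([88, 88, 669]);
translate([47, 474, 0]) cube([88, 88, 669]);
translate([1424, 474, 0]) cube([88, 88, 669]);
translate([135, 47, 562]) cube([1289, 88, 107]);
translate([135, 474, 562]) cube([1289, 88, 107]);
translate([47, 135, 562]) cube([88, 339, 107]);
translate([1424, 135, 562]) cube([88, 339, 107]);


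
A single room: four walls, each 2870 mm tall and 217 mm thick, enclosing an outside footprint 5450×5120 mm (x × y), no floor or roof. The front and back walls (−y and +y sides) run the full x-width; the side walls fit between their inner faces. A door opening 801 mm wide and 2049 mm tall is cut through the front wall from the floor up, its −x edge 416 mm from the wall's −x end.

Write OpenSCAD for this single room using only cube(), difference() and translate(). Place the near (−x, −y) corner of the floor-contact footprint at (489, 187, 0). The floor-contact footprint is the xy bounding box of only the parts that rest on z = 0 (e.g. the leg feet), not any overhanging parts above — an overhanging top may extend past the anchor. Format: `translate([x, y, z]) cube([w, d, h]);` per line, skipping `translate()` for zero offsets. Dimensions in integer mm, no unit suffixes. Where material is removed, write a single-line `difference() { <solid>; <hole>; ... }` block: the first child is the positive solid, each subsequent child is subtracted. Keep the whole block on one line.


difference() { translate([489, 187, 0]) cube([5450, 217, 2870]); translate([905, 187, 0]) cube([801, 217, 2049]); }
translate([489, 5090, 0]) cube([5450, 217, 2870]);
translate([489, 404, 0]) cube([217, 4686, 2870]);
translate([5722, 404, 0]) cube([217, 4686, 2870]);


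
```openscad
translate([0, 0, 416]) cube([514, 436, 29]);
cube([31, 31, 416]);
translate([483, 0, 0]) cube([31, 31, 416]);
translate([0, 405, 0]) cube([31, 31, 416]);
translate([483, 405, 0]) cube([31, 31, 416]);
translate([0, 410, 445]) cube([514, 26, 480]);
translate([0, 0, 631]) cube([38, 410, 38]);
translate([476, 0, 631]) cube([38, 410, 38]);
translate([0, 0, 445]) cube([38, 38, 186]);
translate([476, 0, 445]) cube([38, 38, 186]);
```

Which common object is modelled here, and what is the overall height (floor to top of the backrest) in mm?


A chair. The overall height is 925 mm.

A slab on four corner posts with a tall panel at the back — a chair. The seat slab sits at z = 416 with thickness 29, and the 480 mm backrest starts at the seat top, so the overall height is 416 + 29 + 480 = 925 mm.


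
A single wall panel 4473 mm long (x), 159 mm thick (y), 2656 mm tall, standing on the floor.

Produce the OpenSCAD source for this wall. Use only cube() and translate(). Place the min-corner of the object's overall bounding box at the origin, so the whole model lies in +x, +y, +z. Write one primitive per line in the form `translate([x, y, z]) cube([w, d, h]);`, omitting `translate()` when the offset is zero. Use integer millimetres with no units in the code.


cube([4473, 159, 2656]);


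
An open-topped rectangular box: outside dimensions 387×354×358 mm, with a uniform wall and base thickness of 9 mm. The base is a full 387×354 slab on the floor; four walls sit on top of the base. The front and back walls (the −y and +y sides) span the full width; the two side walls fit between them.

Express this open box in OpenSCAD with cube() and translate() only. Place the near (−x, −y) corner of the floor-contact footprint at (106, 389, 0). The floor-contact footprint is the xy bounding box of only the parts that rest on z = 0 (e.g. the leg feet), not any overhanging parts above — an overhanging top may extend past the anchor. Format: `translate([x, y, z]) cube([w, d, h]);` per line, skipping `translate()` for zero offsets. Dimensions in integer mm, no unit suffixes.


translate([106, 389, 0]) cube([387, 354, 9]);
translate([106, 389, 9]) cube([387, 9, 349]);
translate([106, 734, 9]) cube([387, 9, 349]);
translate([106, 398, 9]) cube([9, 336, 349]);
translate([484, 398, 9]) cube([9, 336, 349]);


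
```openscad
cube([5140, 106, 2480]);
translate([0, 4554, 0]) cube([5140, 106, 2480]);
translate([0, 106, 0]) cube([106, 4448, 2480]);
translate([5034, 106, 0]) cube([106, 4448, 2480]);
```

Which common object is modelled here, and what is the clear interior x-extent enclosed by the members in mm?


A house (or room) frame. The interior width is 4928 mm.

Four 2480 mm walls enclosing a rectangle with no floor or roof — a room or house frame. Outside width is 5140 mm and wall thickness is 106 mm, so the interior width is 5140 − 2 × 106 = 4928 mm.


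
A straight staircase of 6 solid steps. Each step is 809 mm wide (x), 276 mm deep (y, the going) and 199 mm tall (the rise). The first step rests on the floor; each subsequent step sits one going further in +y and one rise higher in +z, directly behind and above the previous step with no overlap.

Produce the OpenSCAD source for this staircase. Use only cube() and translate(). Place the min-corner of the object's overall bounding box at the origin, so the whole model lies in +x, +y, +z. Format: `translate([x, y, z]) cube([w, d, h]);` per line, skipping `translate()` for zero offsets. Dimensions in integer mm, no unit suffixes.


cube([809, 276, 199]);
translate([0, 276, 199]) cube([809, 276, 199]);
translate([0, 552, 398]) cube([809, 276, 199]);
translate([0, 828, 597]) cube([809, 276, 199]);
translate([0, 1104, 796]) cube([809, 276, 199]);
translate([0, 1380, 995]) cube([809, 276, 199]);


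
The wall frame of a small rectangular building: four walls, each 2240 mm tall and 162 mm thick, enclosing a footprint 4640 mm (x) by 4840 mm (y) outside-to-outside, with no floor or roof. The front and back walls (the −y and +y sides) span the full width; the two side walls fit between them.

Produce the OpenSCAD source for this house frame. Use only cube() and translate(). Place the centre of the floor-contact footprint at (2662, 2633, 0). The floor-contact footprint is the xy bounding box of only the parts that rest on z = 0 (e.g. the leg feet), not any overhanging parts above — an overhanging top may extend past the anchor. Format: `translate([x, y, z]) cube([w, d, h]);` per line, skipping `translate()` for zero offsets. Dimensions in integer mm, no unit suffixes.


translate([342, 213, 0]) cube([4640, 162, 2240]);
translate([342, 4891, 0]) cube([4640, 162, 2240]);
translate([342, 375, 0]) cube([162, 4516, 2240]);
translate([4820, 375, 0]) cube([162, 4516, 2240]);


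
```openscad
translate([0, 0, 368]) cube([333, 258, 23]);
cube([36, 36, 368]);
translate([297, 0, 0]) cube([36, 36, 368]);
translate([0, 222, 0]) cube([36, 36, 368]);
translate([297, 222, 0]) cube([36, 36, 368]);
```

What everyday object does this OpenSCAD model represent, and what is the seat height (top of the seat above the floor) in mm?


A stool. The seat height is 391 mm.

A 333×258×23 slab at z = 368 on four corner posts — a stool. The seat top is 368 + 23 = 391 mm.


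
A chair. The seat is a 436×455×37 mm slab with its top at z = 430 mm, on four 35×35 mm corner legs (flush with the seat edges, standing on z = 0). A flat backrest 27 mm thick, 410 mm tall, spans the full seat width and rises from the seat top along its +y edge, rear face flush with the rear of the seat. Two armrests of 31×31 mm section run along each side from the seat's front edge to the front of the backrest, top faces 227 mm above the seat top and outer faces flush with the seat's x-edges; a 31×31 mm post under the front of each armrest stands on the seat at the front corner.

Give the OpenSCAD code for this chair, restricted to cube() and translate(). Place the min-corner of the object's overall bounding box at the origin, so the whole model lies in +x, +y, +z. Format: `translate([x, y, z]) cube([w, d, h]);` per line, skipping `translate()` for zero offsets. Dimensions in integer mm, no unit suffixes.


// leg_h = 430 - 37 = 393
// arm post h = 227 - 31 = 196
translate([0, 0, 393]) cube([436, 455, 37]);
cube([35, 35, 393]);
translate([401, 0, 0]) cube([35, 35, 393]);
translate([0, 420, 0]) cube([35, 35, 393]);
translate([401, 420, 0]) cube([35, 35, 393]);
translate([0, 428, 430]) cube([436, 27, 410]);
translate([0, 0, 626]) cube([31, 428, 31]);
translate([405, 0, 626]) cube([31, 428, 31]);
translate([0, 0, 430]) cube([31, 31, 196]);
translate([405, 0, 430]) cube([31, 31, 196]);


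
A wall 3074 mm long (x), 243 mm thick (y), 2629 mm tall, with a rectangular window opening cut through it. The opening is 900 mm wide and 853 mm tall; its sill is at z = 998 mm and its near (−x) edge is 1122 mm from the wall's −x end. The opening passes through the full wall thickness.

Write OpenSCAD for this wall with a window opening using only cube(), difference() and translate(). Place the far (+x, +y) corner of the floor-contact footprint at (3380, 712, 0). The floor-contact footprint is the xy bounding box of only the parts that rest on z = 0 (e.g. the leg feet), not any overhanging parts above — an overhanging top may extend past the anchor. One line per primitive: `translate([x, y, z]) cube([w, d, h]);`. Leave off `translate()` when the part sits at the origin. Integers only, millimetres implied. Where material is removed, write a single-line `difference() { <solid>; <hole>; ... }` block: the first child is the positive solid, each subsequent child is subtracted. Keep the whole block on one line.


difference() { translate([306, 469, 0]) cube([3074, 243, 2629]); translate([1428, 469, 998]) cube([900, 243, 853]); }


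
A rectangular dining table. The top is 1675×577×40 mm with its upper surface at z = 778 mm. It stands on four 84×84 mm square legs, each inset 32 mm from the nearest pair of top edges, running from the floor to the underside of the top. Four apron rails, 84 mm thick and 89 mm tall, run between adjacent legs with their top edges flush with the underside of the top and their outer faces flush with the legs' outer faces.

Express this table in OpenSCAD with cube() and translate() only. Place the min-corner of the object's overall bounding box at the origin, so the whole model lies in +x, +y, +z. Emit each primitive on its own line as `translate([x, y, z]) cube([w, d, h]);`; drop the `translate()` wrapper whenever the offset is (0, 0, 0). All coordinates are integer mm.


translate([0, 0, 738]) cube([1675, 577, 40]);
translate([32, 32, 0]) cube([84, 84, 738]);
translate([1559, 32, 0]) cube([84, 84, 738]);
translate([32, 461, 0]) cube([84, 84, 738]);
translate([1559, 461, 0]) cube([84, 84, 738]);
translate([116, 32, 649]) cube([1443, 84, 89]);
translate([116, 461, 649]) cube([1443, 84, 89]);
translate([32, 116, 649]) cube([84, 345, 89]);
translate([1559, 116, 649]) cube([84, 345, 89]);


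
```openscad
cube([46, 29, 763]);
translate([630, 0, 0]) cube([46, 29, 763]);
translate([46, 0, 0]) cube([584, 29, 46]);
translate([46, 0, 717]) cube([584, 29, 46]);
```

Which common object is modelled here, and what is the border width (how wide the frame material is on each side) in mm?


A picture frame. The border width is 46 mm.

Four thin pieces enclosing a rectangular opening — a picture frame. The two full-height stiles are 763 mm tall; the top rail sits at z = 717 and is 46 mm tall, so the border above the opening is 763 − 717 = 46 mm, matching the stile x-width.


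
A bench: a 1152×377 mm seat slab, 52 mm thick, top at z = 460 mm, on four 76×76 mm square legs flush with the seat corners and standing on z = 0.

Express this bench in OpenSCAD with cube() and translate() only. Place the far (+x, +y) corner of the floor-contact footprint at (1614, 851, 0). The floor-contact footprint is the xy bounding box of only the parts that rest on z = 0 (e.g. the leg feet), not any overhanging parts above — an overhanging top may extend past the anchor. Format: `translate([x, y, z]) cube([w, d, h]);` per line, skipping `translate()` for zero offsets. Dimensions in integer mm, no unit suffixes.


translate([462, 474, 408]) cube([1152, 377, 52]);
translate([462, 474, 0]) cube([76, 76, 408]);
translate([462, 775, 0]) cube([76, 76, 408]);
translate([1538, 474, 0]) cube([76, 76, 408]);
translate([1538, 775, 0]) cube([76, 76, 408]);


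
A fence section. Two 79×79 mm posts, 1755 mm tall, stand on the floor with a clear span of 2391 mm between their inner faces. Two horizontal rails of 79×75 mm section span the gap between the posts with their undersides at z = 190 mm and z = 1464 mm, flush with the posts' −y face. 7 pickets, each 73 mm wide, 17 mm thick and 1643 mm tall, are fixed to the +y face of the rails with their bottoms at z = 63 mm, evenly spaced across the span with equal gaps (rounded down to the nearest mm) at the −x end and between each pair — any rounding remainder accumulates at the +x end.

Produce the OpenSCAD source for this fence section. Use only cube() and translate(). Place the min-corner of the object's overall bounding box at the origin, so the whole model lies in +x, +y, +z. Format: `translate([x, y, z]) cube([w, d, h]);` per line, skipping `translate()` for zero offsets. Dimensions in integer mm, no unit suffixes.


cube([79, 79, 1755]);
translate([2470, 0, 0]) cube([79, 79, 1755]);
translate([79, 0, 190]) cube([2391, 79, 75]);
translate([79, 0, 1464]) cube([2391, 79, 75]);
translate([314, 79, 63]) cube([73, 17, 1643]);
translate([622, 79, 63]) cube([73, 17, 1643]);
translate([930, 79, 63]) cube([73, 17, 1643]);
translate([1238, 79, 63]) cube([73, 17, 1643]);
translate([1546, 79, 63]) cube([73, 17, 1643]);
translate([1854, 79, 63]) cube([73, 17, 1643]);
translate([2162, 79, 63]) cube([73, 17, 1643]);


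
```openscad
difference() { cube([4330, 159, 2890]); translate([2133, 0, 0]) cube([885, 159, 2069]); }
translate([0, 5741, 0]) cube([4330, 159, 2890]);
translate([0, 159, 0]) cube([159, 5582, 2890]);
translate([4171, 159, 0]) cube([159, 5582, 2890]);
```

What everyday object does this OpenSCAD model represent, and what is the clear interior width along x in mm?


A single room. The interior width is 4012 mm.

Four walls enclosing a rectangle with a door in the front wall — a room. Outside width 4330 minus two 159 mm walls gives 4012 mm.


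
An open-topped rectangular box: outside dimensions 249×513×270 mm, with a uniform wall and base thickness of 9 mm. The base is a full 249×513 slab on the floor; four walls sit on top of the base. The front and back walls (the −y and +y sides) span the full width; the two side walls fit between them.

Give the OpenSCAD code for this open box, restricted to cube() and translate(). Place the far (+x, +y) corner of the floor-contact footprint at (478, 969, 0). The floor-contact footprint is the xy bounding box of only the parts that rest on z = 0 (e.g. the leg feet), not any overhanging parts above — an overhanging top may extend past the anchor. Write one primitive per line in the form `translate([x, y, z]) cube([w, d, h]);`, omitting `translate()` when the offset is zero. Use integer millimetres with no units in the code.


translate([229, 456, 0]) cube([249, 513, 9]);
translate([229, 456, 9]) cube([249, 9, 261]);
translate([229, 960, 9]) cube([249, 9, 261]);
translate([229, 465, 9]) cube([9, 495, 261]);
translate([469, 465, 9]) cube([9, 495, 261]);


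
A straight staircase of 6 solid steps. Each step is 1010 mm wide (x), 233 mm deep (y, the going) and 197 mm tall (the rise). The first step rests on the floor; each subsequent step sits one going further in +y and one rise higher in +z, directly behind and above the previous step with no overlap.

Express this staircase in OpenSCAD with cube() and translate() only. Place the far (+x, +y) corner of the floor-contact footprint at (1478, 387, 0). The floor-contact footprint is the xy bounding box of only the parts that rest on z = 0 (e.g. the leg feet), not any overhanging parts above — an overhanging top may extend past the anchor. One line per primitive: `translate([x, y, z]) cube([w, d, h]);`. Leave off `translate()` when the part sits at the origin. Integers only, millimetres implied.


translate([468, 154, 0]) cube([1010, 233, 197]);
translate([468, 387, 197]) cube([1010, 233, 197]);
translate([468, 620, 394]) cube([1010, 233, 197]);
translate([468, 853, 591]) cube([1010, 233, 197]);
translate([468, 1086, 788]) cube([1010, 233, 197]);
translate([468, 1319, 985]) cube([1010, 233, 197]);


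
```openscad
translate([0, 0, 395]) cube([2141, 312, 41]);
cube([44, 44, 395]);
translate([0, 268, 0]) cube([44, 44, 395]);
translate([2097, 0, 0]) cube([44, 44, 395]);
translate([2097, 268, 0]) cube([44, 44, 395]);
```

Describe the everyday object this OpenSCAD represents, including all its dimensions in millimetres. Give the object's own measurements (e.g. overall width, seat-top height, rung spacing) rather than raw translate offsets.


A bench: a 2141×312 mm seat slab, 41 mm thick, top at z = 436 mm, on four 44×44 mm square legs flush with the seat corners and standing on z = 0.


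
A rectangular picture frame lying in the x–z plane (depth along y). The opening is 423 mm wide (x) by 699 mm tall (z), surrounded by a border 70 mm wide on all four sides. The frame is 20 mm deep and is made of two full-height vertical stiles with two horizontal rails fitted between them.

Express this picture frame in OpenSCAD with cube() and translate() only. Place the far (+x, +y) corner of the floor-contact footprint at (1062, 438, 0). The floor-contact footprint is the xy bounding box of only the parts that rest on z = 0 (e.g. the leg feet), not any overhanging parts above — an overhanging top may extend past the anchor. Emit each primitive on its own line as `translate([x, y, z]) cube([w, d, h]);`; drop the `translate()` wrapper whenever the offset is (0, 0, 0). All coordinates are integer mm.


translate([499, 418, 0]) cube([70, 20, 839]);
translate([992, 418, 0]) cube([70, 20, 839]);
translate([569, 418, 0]) cube([423, 20, 70]);
translate([569, 418, 769]) cube([423, 20, 70]);


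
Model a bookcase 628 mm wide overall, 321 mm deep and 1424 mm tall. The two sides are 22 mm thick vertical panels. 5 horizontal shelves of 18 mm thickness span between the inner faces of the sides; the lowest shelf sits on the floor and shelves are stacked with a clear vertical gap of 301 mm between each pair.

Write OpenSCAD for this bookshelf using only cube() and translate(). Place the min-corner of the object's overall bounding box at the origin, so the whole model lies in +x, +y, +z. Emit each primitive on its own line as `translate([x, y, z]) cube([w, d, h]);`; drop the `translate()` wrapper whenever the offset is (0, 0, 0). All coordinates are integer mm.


cube([22, 321, 1424]);
translate([606, 0, 0]) cube([22, 321, 1424]);
translate([22, 0, 0]) cube([584, 321, 18]);
translate([22, 0, 319]) cube([584, 321, 18]);
translate([22, 0, 638]) cube([584, 321, 18]);
translate([22, 0, 957]) cube([584, 321, 18]);
translate([22, 0, 1276]) cube([584, 321, 18]);


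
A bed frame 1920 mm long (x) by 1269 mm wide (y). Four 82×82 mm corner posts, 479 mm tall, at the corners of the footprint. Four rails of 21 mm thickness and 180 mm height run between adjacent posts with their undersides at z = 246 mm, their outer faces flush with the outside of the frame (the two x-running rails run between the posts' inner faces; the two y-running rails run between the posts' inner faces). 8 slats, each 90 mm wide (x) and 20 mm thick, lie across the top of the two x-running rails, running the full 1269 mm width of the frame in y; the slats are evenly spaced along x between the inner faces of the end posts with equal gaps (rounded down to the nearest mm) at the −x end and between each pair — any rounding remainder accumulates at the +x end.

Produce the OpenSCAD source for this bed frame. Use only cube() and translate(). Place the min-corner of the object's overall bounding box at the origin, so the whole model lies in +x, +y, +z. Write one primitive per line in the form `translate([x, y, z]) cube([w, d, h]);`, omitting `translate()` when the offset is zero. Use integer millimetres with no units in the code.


cube([82, 82, 479]);
translate([0, 1187, 0]) cube([82, 82, 479]);
translate([1838, 0, 0]) cube([82, 82, 479]);
translate([1838, 1187, 0]) cube([82, 82, 479]);
translate([82, 0, 246]) cube([1756, 21, 180]);
translate([82, 1248, 246]) cube([1756, 21, 180]);
translate([0, 82, 246]) cube([21, 1105, 180]);
translate([1899, 82, 246]) cube([21, 1105, 180]);
translate([197, 0, 426]) cube([90, 1269, 20]);
translate([402, 0, 426]) cube([90, 1269, 20]);
translate([607, 0, 426]) cube([90, 1269, 20]);
translate([812, 0, 426]) cube([90, 1269, 20]);
translate([1017, 0, 426]) cube([90, 1269, 20]);
translate([1222, 0, 426]) cube([90, 1269, 20]);
translate([1427, 0, 426]) cube([90, 1269, 20]);
translate([1632, 0, 426]) cube([90, 1269, 20]);


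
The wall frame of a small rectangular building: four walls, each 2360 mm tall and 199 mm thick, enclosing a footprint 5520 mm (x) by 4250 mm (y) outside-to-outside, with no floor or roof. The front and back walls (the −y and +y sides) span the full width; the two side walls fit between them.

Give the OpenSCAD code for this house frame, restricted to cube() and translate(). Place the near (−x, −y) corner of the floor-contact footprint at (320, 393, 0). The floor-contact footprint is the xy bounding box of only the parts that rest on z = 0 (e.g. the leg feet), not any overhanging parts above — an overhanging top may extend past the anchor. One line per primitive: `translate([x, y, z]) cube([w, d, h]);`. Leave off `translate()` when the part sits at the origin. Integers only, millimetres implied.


translate([320, 393, 0]) cube([5520, 199, 2360]);
translate([320, 4444, 0]) cube([5520, 199, 2360]);
translate([320, 592, 0]) cube([199, 3852, 2360]);
translate([5641, 592, 0]) cube([199, 3852, 2360]);


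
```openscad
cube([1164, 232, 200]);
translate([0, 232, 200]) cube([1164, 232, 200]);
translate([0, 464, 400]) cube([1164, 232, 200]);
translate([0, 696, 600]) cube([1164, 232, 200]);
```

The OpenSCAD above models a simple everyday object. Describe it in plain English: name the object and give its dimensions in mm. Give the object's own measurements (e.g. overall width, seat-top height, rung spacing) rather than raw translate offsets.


A straight staircase of 4 solid steps. Each step is 1164 mm wide (x), 232 mm deep (y, the going) and 200 mm tall (the rise). The first step rests on the floor; each subsequent step sits one going further in +y and one rise higher in +z, directly behind and above the previous step with no overlap.


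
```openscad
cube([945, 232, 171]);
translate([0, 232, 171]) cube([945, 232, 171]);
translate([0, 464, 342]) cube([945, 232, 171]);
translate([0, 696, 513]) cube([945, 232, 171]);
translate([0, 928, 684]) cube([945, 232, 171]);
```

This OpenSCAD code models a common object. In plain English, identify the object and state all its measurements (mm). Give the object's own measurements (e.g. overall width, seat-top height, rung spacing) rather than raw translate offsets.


A straight staircase of 5 solid steps. Each step is 945 mm wide (x), 232 mm deep (y, the going) and 171 mm tall (the rise). The first step rests on the floor; each subsequent step sits one going further in +y and one rise higher in +z, directly behind and above the previous step with no overlap.


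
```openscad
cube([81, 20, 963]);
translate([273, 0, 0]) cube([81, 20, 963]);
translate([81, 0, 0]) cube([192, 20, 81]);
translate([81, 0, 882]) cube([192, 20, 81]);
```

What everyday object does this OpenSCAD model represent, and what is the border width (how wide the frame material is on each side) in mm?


A picture frame. The border width is 81 mm.

Four thin pieces enclosing a rectangular opening — a picture frame. The two full-height stiles are 963 mm tall; the top rail sits at z = 882 and is 81 mm tall, so the border above the opening is 963 − 882 = 81 mm, matching the stile x-width.


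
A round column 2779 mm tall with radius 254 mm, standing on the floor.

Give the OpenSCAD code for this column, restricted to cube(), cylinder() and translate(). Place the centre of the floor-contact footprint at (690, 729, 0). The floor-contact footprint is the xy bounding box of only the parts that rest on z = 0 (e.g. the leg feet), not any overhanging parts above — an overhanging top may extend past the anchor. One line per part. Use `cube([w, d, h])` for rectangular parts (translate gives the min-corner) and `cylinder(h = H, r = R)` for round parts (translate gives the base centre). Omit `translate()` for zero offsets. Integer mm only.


translate([690, 729, 0]) cylinder(h = 2779, r = 254);


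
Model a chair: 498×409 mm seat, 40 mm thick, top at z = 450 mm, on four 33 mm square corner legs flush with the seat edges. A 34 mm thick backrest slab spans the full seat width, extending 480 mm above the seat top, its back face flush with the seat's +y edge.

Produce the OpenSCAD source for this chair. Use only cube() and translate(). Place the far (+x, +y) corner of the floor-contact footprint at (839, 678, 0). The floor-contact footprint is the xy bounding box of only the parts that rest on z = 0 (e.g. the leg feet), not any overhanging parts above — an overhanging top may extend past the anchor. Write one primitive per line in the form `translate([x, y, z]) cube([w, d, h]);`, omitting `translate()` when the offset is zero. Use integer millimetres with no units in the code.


translate([341, 269, 410]) cube([498, 409, 40]);
translate([341, 269, 0]) cube([33, 33, 410]);
translate([806, 269, 0]) cube([33, 33, 410]);
translate([341, 645, 0]) cube([33, 33, 410]);
translate([806, 645, 0]) cube([33, 33, 410]);
translate([341, 644, 450]) cube([498, 34, 480]);
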